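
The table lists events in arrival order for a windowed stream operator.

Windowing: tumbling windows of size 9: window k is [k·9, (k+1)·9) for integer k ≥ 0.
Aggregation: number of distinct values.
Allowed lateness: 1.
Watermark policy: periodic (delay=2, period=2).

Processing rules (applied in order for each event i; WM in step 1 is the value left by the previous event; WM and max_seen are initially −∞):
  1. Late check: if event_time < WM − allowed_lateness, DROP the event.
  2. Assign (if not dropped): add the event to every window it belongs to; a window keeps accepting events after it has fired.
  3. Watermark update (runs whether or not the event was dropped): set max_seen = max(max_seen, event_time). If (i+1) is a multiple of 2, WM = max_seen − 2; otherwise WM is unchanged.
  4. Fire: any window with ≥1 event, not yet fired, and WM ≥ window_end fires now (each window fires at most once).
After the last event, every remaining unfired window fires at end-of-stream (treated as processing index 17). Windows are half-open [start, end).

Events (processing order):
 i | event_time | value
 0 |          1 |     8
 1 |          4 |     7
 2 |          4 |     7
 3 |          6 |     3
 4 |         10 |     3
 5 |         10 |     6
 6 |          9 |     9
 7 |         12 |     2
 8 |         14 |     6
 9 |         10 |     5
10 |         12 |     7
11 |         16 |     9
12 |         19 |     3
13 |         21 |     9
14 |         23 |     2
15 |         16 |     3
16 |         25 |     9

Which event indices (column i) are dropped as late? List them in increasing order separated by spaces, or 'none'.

15

i=0 t=1 v=8: → [0,9); WM=−∞
i=1 t=4 v=7: → [0,9); WM=2
i=2 t=4 v=7: → [0,9); WM=2
i=3 t=6 v=3: → [0,9); WM=4
i=4 t=10 v=3: → [9,18); WM=4
i=5 t=10 v=6: → [9,18); WM=8
i=6 t=9 v=9: → [9,18); WM=8
i=7 t=12 v=2: → [9,18); WM=10; [0,9) fires=3
i=8 t=14 v=6: → [9,18); WM=10
i=9 t=10 v=5: → [9,18); WM=12
i=10 t=12 v=7: → [9,18); WM=12
i=11 t=16 v=9: → [9,18); WM=14
i=12 t=19 v=3: → [18,27); WM=14
i=13 t=21 v=9: → [18,27); WM=19; [9,18) fires=6
i=14 t=23 v=2: → [18,27); WM=19
i=15 t=16 v=3: DROP (t<19-1); WM=21
i=16 t=25 v=9: → [18,27); WM=21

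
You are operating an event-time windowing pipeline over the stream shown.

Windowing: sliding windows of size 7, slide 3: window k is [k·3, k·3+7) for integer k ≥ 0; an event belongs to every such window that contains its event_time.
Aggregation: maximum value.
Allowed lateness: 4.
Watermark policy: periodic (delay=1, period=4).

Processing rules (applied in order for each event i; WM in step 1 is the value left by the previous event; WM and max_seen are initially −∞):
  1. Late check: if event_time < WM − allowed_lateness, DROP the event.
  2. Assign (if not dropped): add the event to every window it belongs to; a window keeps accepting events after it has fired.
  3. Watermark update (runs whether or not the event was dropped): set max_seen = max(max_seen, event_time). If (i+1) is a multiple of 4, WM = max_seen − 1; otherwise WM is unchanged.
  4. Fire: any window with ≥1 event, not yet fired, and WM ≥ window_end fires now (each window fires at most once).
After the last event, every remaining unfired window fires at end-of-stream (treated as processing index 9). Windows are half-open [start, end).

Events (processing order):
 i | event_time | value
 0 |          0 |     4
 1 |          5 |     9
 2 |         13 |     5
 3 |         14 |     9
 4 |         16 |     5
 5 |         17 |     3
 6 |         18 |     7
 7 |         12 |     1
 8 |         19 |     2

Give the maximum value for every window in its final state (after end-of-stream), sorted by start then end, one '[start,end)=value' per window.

[0,7)=9 [3,10)=9 [6,13)=1 [9,16)=9 [12,19)=9 [15,22)=7 [18,25)=7

i=0 t=0 v=4: → [0,7); WM=−∞
i=1 t=5 v=9: → [3,10),[0,7); WM=−∞
i=2 t=13 v=5: → [12,19),[9,16); WM=−∞
i=3 t=14 v=9: → [12,19),[9,16); WM=13; [0,7) fires=9 [3,10) fires=9
i=4 t=16 v=5: → [15,22),[12,19); WM=13
i=5 t=17 v=3: → [15,22),[12,19); WM=13
i=6 t=18 v=7: → [18,25),[15,22),[12,19); WM=13
i=7 t=12 v=1: → [12,19),[9,16),[6,13); WM=17; [6,13) fires=1 [9,16) fires=9
i=8 t=19 v=2: → [18,25),[15,22); WM=17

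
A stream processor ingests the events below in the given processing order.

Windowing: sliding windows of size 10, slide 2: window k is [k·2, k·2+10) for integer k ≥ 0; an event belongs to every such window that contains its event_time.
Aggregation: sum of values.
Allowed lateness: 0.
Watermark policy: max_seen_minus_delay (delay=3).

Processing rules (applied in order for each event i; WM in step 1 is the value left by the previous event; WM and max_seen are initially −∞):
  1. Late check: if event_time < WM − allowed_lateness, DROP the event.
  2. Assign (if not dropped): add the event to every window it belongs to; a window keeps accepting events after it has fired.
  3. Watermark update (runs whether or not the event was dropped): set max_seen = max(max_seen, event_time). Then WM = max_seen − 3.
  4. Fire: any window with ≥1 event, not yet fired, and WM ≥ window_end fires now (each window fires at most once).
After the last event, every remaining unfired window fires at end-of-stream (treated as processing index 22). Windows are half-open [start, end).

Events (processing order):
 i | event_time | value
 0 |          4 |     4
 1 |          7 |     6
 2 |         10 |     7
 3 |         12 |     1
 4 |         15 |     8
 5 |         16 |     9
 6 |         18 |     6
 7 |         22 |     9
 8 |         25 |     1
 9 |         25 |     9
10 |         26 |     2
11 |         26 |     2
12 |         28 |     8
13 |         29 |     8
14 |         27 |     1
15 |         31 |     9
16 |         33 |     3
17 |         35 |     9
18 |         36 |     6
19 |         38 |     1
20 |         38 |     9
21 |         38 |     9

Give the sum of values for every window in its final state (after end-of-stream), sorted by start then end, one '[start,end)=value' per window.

[0,10)=10 [2,12)=17 [4,14)=18 [6,16)=22 [8,18)=25 [10,20)=31 [12,22)=24 [14,24)=32 [16,26)=34 [18,28)=30 [20,30)=40 [22,32)=49 [24,34)=43 [26,36)=42 [28,38)=43 [30,40)=46 [32,42)=37 [34,44)=34 [36,46)=25 [38,48)=19

i=0 t=4 v=4: → [4,14),[2,12),[0,10); WM=1
i=1 t=7 v=6: → [6,16),[4,14),[2,12),[0,10); WM=4
i=2 t=10 v=7: → [10,20),[8,18),[6,16),[4,14),[2,12); WM=7
i=3 t=12 v=1: → [12,22),[10,20),[8,18),[6,16),[4,14); WM=9
i=4 t=15 v=8: → [14,24),[12,22),[10,20),[8,18),[6,16); WM=12; [0,10) fires=10 [2,12) fires=17
i=5 t=16 v=9: → [16,26),[14,24),[12,22),[10,20),[8,18); WM=13
i=6 t=18 v=6: → [18,28),[16,26),[14,24),[12,22),[10,20); WM=15; [4,14) fires=18
i=7 t=22 v=9: → [22,32),[20,30),[18,28),[16,26),[14,24); WM=19; [6,16) fires=22 [8,18) fires=25
i=8 t=25 v=1: → [24,34),[22,32),[20,30),[18,28),[16,26); WM=22; [10,20) fires=31 [12,22) fires=24
i=9 t=25 v=9: → [24,34),[22,32),[20,30),[18,28),[16,26); WM=22
i=10 t=26 v=2: → [26,36),[24,34),[22,32),[20,30),[18,28); WM=23
i=11 t=26 v=2: → [26,36),[24,34),[22,32),[20,30),[18,28); WM=23
i=12 t=28 v=8: → [28,38),[26,36),[24,34),[22,32),[20,30); WM=25; [14,24) fires=32
i=13 t=29 v=8: → [28,38),[26,36),[24,34),[22,32),[20,30); WM=26; [16,26) fires=34
i=14 t=27 v=1: → [26,36),[24,34),[22,32),[20,30),[18,28); WM=26
i=15 t=31 v=9: → [30,40),[28,38),[26,36),[24,34),[22,32); WM=28; [18,28) fires=30
i=16 t=33 v=3: → [32,42),[30,40),[28,38),[26,36),[24,34); WM=30; [20,30) fires=40
i=17 t=35 v=9: → [34,44),[32,42),[30,40),[28,38),[26,36); WM=32; [22,32) fires=49
i=18 t=36 v=6: → [36,46),[34,44),[32,42),[30,40),[28,38); WM=33
i=19 t=38 v=1: → [38,48),[36,46),[34,44),[32,42),[30,40); WM=35; [24,34) fires=43
i=20 t=38 v=9: → [38,48),[36,46),[34,44),[32,42),[30,40); WM=35
i=21 t=38 v=9: → [38,48),[36,46),[34,44),[32,42),[30,40); WM=35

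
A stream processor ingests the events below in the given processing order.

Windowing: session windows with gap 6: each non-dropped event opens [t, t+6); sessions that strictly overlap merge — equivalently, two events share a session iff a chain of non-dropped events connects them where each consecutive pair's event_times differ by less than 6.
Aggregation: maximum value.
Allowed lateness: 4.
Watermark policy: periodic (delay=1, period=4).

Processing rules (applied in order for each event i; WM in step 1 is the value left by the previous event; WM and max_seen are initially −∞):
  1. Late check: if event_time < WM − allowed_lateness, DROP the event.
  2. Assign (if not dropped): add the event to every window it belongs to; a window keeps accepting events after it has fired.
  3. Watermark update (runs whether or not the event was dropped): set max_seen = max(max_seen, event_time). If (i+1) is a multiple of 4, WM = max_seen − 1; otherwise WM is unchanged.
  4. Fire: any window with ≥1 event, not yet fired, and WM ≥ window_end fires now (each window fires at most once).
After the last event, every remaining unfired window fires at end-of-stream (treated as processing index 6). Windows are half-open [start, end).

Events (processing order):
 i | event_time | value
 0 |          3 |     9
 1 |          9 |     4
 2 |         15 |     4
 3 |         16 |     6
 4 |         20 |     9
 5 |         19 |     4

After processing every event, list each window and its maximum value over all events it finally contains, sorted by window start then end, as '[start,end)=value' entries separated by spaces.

[3,9)=9 [9,15)=4 [15,26)=9

i=0 t=3 v=9: → [3,9); WM=−∞
i=1 t=9 v=4: → [9,15); WM=−∞
i=2 t=15 v=4: → [15,21); WM=−∞
i=3 t=16 v=6: → [15,22); WM=15
i=4 t=20 v=9: → [15,26); WM=15
i=5 t=19 v=4: → [15,26); WM=15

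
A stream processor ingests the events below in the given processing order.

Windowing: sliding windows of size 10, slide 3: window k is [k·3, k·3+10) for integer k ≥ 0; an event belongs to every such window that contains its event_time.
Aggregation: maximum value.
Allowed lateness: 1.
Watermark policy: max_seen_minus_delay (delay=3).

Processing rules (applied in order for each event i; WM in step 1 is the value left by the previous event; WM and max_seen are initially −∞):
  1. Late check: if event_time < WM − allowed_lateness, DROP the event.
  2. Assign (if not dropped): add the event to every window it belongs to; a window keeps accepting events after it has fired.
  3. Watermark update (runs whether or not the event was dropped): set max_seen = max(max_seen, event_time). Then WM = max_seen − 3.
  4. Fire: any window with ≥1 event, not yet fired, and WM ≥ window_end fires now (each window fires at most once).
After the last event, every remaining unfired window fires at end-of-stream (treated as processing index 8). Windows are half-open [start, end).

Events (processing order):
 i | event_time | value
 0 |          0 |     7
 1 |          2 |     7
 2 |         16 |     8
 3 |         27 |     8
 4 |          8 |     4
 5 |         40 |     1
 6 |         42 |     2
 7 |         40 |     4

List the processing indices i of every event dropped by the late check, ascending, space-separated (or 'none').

i=0 t=0 v=7: → [0,10); WM=-3
i=1 t=2 v=7: → [0,10); WM=-1
i=2 t=16 v=8: → [15,25),[12,22),[9,19); WM=13; [0,10) fires=7
i=3 t=27 v=8: → [27,37),[24,34),[21,31),[18,28); WM=24; [9,19) fires=8 [12,22) fires=8
i=4 t=8 v=4: DROP (t<24-1); WM=24
i=5 t=40 v=1: → [39,49),[36,46),[33,43); WM=37; [15,25) fires=8 [18,28) fires=8 [21,31) fires=8 [24,34) fires=8 [27,37) fires=8
i=6 t=42 v=2: → [42,52),[39,49),[36,46),[33,43); WM=39
i=7 t=40 v=4: → [39,49),[36,46),[33,43); WM=39

4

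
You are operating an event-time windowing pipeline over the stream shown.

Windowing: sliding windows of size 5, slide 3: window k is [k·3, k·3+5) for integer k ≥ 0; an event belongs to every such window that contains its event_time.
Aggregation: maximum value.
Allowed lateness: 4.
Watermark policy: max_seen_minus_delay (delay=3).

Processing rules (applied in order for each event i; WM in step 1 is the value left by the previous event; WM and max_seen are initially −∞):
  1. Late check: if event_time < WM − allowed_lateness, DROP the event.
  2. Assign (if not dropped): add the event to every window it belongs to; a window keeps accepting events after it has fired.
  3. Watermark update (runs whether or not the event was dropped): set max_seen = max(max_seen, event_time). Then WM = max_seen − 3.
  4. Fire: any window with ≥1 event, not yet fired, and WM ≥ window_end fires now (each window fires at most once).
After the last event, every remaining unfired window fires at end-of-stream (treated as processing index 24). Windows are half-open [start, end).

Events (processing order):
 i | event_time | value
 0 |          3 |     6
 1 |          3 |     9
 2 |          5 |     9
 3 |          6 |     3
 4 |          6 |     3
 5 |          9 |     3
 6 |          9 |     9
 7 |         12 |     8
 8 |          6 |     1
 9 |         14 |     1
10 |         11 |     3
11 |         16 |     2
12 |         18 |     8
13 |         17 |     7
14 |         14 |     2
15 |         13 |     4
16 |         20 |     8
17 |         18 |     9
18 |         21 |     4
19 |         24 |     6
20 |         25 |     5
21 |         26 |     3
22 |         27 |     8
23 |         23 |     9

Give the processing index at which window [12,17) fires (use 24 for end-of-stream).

16

i=0 t=3 v=6: → [3,8),[0,5); WM=0
i=1 t=3 v=9: → [3,8),[0,5); WM=0
i=2 t=5 v=9: → [3,8); WM=2
i=3 t=6 v=3: → [6,11),[3,8); WM=3
i=4 t=6 v=3: → [6,11),[3,8); WM=3
i=5 t=9 v=3: → [9,14),[6,11); WM=6; [0,5) fires=9
i=6 t=9 v=9: → [9,14),[6,11); WM=6
i=7 t=12 v=8: → [12,17),[9,14); WM=9; [3,8) fires=9
i=8 t=6 v=1: → [6,11),[3,8); WM=9
i=9 t=14 v=1: → [12,17); WM=11; [6,11) fires=9
i=10 t=11 v=3: → [9,14); WM=11
i=11 t=16 v=2: → [15,20),[12,17); WM=13
i=12 t=18 v=8: → [18,23),[15,20); WM=15; [9,14) fires=9
i=13 t=17 v=7: → [15,20); WM=15
i=14 t=14 v=2: → [12,17); WM=15
i=15 t=13 v=4: → [12,17),[9,14); WM=15
i=16 t=20 v=8: → [18,23); WM=17; [12,17) fires=8
i=17 t=18 v=9: → [18,23),[15,20); WM=17
i=18 t=21 v=4: → [21,26),[18,23); WM=18
i=19 t=24 v=6: → [24,29),[21,26); WM=21; [15,20) fires=9
i=20 t=25 v=5: → [24,29),[21,26); WM=22
i=21 t=26 v=3: → [24,29); WM=23; [18,23) fires=9
i=22 t=27 v=8: → [27,32),[24,29); WM=24
i=23 t=23 v=9: → [21,26); WM=24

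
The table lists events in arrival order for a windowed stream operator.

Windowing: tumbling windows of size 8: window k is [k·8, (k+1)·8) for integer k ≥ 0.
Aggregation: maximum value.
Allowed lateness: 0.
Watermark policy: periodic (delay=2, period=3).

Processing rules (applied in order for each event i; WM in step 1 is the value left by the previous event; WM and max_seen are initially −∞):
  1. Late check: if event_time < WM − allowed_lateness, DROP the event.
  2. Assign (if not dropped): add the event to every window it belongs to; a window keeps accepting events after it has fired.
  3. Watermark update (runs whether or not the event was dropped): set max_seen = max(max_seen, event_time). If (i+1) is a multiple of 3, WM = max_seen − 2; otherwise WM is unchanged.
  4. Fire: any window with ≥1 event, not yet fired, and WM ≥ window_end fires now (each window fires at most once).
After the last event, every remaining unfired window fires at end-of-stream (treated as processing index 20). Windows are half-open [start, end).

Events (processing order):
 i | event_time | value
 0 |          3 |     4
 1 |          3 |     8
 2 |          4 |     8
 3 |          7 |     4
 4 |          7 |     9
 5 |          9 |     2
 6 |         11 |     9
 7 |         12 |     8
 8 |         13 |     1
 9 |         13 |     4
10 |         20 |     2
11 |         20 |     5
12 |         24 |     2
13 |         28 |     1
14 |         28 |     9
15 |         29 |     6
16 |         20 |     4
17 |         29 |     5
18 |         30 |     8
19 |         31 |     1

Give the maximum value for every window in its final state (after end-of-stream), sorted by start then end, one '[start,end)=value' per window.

i=0 t=3 v=4: → [0,8); WM=−∞
i=1 t=3 v=8: → [0,8); WM=−∞
i=2 t=4 v=8: → [0,8); WM=2
i=3 t=7 v=4: → [0,8); WM=2
i=4 t=7 v=9: → [0,8); WM=2
i=5 t=9 v=2: → [8,16); WM=7
i=6 t=11 v=9: → [8,16); WM=7
i=7 t=12 v=8: → [8,16); WM=7
i=8 t=13 v=1: → [8,16); WM=11; [0,8) fires=9
i=9 t=13 v=4: → [8,16); WM=11
i=10 t=20 v=2: → [16,24); WM=11
i=11 t=20 v=5: → [16,24); WM=18; [8,16) fires=9
i=12 t=24 v=2: → [24,32); WM=18
i=13 t=28 v=1: → [24,32); WM=18
i=14 t=28 v=9: → [24,32); WM=26; [16,24) fires=5
i=15 t=29 v=6: → [24,32); WM=26
i=16 t=20 v=4: DROP (t<26-0); WM=26
i=17 t=29 v=5: → [24,32); WM=27
i=18 t=30 v=8: → [24,32); WM=27
i=19 t=31 v=1: → [24,32); WM=27

[0,8)=9 [8,16)=9 [16,24)=5 [24,32)=9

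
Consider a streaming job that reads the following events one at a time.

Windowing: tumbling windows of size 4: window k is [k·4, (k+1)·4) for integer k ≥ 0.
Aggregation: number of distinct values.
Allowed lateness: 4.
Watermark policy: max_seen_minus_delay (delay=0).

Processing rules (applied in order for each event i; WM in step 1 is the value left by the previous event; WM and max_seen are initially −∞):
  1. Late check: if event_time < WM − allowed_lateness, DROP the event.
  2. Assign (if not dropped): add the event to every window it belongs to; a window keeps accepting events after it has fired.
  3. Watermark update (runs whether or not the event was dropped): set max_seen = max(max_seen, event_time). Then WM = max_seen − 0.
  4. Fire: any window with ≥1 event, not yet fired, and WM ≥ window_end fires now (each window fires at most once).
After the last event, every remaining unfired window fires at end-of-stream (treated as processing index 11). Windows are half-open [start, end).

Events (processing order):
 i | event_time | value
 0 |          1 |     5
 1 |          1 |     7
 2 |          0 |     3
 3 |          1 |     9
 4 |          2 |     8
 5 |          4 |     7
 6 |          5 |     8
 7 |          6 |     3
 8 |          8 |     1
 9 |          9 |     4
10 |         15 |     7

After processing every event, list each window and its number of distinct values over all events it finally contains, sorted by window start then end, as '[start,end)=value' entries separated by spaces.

[0,4)=5 [4,8)=3 [8,12)=2 [12,16)=1

i=0 t=1 v=5: → [0,4); WM=1
i=1 t=1 v=7: → [0,4); WM=1
i=2 t=0 v=3: → [0,4); WM=1
i=3 t=1 v=9: → [0,4); WM=1
i=4 t=2 v=8: → [0,4); WM=2
i=5 t=4 v=7: → [4,8); WM=4; [0,4) fires=5
i=6 t=5 v=8: → [4,8); WM=5
i=7 t=6 v=3: → [4,8); WM=6
i=8 t=8 v=1: → [8,12); WM=8; [4,8) fires=3
i=9 t=9 v=4: → [8,12); WM=9
i=10 t=15 v=7: → [12,16); WM=15; [8,12) fires=2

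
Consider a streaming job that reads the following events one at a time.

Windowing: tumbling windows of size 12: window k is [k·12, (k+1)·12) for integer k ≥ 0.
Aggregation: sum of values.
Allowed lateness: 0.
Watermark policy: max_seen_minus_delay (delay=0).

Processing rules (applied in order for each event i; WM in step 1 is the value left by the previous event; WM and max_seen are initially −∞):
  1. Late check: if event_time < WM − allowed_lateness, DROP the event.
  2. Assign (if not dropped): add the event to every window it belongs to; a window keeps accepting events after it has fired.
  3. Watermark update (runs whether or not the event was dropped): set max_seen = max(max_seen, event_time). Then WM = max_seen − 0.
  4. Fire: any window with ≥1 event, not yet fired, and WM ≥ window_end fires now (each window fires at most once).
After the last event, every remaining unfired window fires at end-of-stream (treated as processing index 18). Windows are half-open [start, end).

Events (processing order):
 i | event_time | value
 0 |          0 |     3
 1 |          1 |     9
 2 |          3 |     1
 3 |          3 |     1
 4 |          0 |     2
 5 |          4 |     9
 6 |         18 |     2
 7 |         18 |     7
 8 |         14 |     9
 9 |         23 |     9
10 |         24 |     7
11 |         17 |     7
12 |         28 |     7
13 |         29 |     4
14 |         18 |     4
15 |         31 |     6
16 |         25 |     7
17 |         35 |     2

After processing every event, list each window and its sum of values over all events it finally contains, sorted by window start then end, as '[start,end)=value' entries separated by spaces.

i=0 t=0 v=3: → [0,12); WM=0
i=1 t=1 v=9: → [0,12); WM=1
i=2 t=3 v=1: → [0,12); WM=3
i=3 t=3 v=1: → [0,12); WM=3
i=4 t=0 v=2: DROP (t<3-0); WM=3
i=5 t=4 v=9: → [0,12); WM=4
i=6 t=18 v=2: → [12,24); WM=18; [0,12) fires=23
i=7 t=18 v=7: → [12,24); WM=18
i=8 t=14 v=9: DROP (t<18-0); WM=18
i=9 t=23 v=9: → [12,24); WM=23
i=10 t=24 v=7: → [24,36); WM=24; [12,24) fires=18
i=11 t=17 v=7: DROP (t<24-0); WM=24
i=12 t=28 v=7: → [24,36); WM=28
i=13 t=29 v=4: → [24,36); WM=29
i=14 t=18 v=4: DROP (t<29-0); WM=29
i=15 t=31 v=6: → [24,36); WM=31
i=16 t=25 v=7: DROP (t<31-0); WM=31
i=17 t=35 v=2: → [24,36); WM=35

[0,12)=23 [12,24)=18 [24,36)=26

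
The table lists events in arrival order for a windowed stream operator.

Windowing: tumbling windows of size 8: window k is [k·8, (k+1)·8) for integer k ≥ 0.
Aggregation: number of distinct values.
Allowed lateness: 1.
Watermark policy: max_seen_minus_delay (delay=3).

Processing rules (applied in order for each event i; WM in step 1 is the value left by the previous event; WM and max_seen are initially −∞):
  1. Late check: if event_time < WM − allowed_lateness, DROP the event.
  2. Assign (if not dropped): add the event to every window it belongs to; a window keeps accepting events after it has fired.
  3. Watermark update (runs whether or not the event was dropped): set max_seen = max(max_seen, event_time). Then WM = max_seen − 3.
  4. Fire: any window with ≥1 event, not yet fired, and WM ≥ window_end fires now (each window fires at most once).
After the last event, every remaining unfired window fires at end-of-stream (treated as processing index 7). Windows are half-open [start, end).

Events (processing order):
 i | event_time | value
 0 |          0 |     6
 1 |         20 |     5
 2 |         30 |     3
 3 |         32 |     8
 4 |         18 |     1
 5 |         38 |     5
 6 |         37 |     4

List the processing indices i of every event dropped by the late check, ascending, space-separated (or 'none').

i=0 t=0 v=6: → [0,8); WM=-3
i=1 t=20 v=5: → [16,24); WM=17; [0,8) fires=1
i=2 t=30 v=3: → [24,32); WM=27; [16,24) fires=1
i=3 t=32 v=8: → [32,40); WM=29
i=4 t=18 v=1: DROP (t<29-1); WM=29
i=5 t=38 v=5: → [32,40); WM=35; [24,32) fires=1
i=6 t=37 v=4: → [32,40); WM=35

4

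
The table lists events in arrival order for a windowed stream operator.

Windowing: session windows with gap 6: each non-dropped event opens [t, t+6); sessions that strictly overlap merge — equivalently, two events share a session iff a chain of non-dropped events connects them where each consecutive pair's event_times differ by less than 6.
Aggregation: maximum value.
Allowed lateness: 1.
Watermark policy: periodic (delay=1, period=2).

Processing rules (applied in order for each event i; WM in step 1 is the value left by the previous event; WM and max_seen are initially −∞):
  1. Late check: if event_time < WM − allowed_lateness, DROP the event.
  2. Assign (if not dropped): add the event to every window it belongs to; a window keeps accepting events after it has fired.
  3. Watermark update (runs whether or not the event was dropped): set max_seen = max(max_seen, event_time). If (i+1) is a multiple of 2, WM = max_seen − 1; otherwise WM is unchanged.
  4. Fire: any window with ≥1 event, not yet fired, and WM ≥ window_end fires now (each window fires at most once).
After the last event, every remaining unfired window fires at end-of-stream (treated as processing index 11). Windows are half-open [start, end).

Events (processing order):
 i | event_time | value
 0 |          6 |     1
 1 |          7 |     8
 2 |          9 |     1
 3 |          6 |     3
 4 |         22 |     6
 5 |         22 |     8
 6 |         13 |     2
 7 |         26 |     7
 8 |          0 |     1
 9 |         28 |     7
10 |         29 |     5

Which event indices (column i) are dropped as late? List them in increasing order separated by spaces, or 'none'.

6 8

i=0 t=6 v=1: → [6,12); WM=−∞
i=1 t=7 v=8: → [6,13); WM=6
i=2 t=9 v=1: → [6,15); WM=6
i=3 t=6 v=3: → [6,15); WM=8
i=4 t=22 v=6: → [22,28); WM=8
i=5 t=22 v=8: → [22,28); WM=21
i=6 t=13 v=2: DROP (t<21-1); WM=21
i=7 t=26 v=7: → [22,32); WM=25
i=8 t=0 v=1: DROP (t<25-1); WM=25
i=9 t=28 v=7: → [22,34); WM=27
i=10 t=29 v=5: → [22,35); WM=27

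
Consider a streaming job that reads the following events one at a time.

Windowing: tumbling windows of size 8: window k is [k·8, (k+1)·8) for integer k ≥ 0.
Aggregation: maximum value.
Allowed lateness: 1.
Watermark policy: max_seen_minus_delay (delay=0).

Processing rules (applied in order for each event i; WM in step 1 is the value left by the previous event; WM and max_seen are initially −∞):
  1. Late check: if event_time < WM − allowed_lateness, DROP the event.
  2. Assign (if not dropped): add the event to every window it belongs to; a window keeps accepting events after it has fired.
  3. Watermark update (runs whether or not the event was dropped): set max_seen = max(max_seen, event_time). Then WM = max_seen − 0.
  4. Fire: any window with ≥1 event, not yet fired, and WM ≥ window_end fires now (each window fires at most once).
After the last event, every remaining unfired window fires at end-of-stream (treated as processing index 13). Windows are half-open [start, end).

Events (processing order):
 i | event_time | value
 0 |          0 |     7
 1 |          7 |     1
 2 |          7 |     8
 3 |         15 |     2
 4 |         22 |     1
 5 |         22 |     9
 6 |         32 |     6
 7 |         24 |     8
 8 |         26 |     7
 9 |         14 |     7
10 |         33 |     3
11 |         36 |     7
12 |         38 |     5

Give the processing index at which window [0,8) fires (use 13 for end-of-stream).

3

i=0 t=0 v=7: → [0,8); WM=0
i=1 t=7 v=1: → [0,8); WM=7
i=2 t=7 v=8: → [0,8); WM=7
i=3 t=15 v=2: → [8,16); WM=15; [0,8) fires=8
i=4 t=22 v=1: → [16,24); WM=22; [8,16) fires=2
i=5 t=22 v=9: → [16,24); WM=22
i=6 t=32 v=6: → [32,40); WM=32; [16,24) fires=9
i=7 t=24 v=8: DROP (t<32-1); WM=32
i=8 t=26 v=7: DROP (t<32-1); WM=32
i=9 t=14 v=7: DROP (t<32-1); WM=32
i=10 t=33 v=3: → [32,40); WM=33
i=11 t=36 v=7: → [32,40); WM=36
i=12 t=38 v=5: → [32,40); WM=38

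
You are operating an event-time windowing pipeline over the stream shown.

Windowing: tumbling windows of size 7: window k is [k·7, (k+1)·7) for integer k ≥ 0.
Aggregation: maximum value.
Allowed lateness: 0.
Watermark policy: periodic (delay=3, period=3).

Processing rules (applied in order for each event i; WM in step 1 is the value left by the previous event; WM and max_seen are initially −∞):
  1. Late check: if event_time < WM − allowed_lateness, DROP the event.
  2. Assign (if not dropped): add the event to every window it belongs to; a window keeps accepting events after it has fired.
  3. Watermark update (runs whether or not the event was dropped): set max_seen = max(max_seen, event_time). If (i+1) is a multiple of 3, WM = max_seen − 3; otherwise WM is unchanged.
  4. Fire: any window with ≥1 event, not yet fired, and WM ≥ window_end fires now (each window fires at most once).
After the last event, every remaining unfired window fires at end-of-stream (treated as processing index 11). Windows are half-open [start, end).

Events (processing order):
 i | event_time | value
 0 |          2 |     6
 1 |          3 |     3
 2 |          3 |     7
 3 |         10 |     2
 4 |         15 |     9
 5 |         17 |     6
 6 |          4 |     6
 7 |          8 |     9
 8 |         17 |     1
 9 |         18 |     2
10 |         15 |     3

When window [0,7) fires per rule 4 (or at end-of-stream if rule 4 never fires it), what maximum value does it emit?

i=0 t=2 v=6: → [0,7); WM=−∞
i=1 t=3 v=3: → [0,7); WM=−∞
i=2 t=3 v=7: → [0,7); WM=0
i=3 t=10 v=2: → [7,14); WM=0
i=4 t=15 v=9: → [14,21); WM=0
i=5 t=17 v=6: → [14,21); WM=14; [0,7) fires=7 [7,14) fires=2
i=6 t=4 v=6: DROP (t<14-0); WM=14
i=7 t=8 v=9: DROP (t<14-0); WM=14
i=8 t=17 v=1: → [14,21); WM=14
i=9 t=18 v=2: → [14,21); WM=14
i=10 t=15 v=3: → [14,21); WM=14

7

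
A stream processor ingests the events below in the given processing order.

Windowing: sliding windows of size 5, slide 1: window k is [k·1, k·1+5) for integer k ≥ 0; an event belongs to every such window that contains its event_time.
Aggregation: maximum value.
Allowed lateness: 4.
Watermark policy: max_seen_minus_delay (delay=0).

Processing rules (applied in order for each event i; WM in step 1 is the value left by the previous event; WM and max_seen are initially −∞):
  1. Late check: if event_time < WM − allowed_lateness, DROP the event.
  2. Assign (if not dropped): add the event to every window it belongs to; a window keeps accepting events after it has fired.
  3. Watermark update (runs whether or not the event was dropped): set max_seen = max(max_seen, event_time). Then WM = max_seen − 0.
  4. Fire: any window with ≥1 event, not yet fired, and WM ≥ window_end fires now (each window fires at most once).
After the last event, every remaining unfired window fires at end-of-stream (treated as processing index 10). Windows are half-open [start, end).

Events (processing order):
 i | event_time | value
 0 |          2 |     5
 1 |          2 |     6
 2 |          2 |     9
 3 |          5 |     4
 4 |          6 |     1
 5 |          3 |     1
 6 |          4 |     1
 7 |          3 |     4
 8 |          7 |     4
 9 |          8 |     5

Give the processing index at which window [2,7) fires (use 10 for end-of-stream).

8

i=0 t=2 v=5: → [2,7),[1,6),[0,5); WM=2
i=1 t=2 v=6: → [2,7),[1,6),[0,5); WM=2
i=2 t=2 v=9: → [2,7),[1,6),[0,5); WM=2
i=3 t=5 v=4: → [5,10),[4,9),[3,8),[2,7),[1,6); WM=5; [0,5) fires=9
i=4 t=6 v=1: → [6,11),[5,10),[4,9),[3,8),[2,7); WM=6; [1,6) fires=9
i=5 t=3 v=1: → [3,8),[2,7),[1,6),[0,5); WM=6
i=6 t=4 v=1: → [4,9),[3,8),[2,7),[1,6),[0,5); WM=6
i=7 t=3 v=4: → [3,8),[2,7),[1,6),[0,5); WM=6
i=8 t=7 v=4: → [7,12),[6,11),[5,10),[4,9),[3,8); WM=7; [2,7) fires=9
i=9 t=8 v=5: → [8,13),[7,12),[6,11),[5,10),[4,9); WM=8; [3,8) fires=4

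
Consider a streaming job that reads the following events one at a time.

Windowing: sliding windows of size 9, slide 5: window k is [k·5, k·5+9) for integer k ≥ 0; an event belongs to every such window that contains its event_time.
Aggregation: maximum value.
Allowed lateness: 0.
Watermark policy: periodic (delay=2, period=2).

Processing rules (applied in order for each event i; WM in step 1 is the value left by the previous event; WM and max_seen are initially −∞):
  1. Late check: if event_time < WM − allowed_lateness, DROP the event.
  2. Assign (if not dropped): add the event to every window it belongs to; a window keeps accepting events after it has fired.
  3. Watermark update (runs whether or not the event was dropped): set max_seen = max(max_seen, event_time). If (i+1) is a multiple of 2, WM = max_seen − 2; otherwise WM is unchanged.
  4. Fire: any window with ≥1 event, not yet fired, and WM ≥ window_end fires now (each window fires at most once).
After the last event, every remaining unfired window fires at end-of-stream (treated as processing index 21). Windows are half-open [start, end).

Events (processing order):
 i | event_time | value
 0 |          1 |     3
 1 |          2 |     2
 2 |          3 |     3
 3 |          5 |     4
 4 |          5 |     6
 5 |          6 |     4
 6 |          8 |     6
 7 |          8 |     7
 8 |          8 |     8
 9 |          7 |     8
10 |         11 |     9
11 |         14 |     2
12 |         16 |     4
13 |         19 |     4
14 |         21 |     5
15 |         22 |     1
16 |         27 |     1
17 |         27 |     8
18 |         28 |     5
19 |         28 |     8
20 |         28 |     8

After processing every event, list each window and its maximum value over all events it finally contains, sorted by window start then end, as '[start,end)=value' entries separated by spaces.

[0,9)=8 [5,14)=9 [10,19)=9 [15,24)=5 [20,29)=8 [25,34)=8

i=0 t=1 v=3: → [0,9); WM=−∞
i=1 t=2 v=2: → [0,9); WM=0
i=2 t=3 v=3: → [0,9); WM=0
i=3 t=5 v=4: → [5,14),[0,9); WM=3
i=4 t=5 v=6: → [5,14),[0,9); WM=3
i=5 t=6 v=4: → [5,14),[0,9); WM=4
i=6 t=8 v=6: → [5,14),[0,9); WM=4
i=7 t=8 v=7: → [5,14),[0,9); WM=6
i=8 t=8 v=8: → [5,14),[0,9); WM=6
i=9 t=7 v=8: → [5,14),[0,9); WM=6
i=10 t=11 v=9: → [10,19),[5,14); WM=6
i=11 t=14 v=2: → [10,19); WM=12; [0,9) fires=8
i=12 t=16 v=4: → [15,24),[10,19); WM=12
i=13 t=19 v=4: → [15,24); WM=17; [5,14) fires=9
i=14 t=21 v=5: → [20,29),[15,24); WM=17
i=15 t=22 v=1: → [20,29),[15,24); WM=20; [10,19) fires=9
i=16 t=27 v=1: → [25,34),[20,29); WM=20
i=17 t=27 v=8: → [25,34),[20,29); WM=25; [15,24) fires=5
i=18 t=28 v=5: → [25,34),[20,29); WM=25
i=19 t=28 v=8: → [25,34),[20,29); WM=26
i=20 t=28 v=8: → [25,34),[20,29); WM=26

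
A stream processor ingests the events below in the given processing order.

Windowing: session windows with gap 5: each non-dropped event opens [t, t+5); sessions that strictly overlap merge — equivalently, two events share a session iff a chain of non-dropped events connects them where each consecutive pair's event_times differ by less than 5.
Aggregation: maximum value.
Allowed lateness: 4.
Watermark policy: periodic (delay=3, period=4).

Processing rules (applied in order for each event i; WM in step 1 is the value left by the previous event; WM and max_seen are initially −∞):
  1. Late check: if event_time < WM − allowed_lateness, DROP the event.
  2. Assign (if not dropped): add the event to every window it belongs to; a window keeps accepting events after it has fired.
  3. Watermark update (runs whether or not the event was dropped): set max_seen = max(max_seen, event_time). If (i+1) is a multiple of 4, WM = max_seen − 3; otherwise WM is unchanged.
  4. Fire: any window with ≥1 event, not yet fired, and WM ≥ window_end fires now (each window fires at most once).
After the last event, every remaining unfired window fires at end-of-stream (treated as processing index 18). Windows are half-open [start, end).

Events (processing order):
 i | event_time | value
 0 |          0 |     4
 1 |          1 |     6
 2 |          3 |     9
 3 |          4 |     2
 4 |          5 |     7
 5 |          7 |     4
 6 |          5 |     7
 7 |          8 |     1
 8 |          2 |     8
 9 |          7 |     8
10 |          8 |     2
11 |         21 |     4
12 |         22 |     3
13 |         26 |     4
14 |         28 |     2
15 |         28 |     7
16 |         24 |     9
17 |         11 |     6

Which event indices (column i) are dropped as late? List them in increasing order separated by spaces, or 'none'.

i=0 t=0 v=4: → [0,5); WM=−∞
i=1 t=1 v=6: → [0,6); WM=−∞
i=2 t=3 v=9: → [0,8); WM=−∞
i=3 t=4 v=2: → [0,9); WM=1
i=4 t=5 v=7: → [0,10); WM=1
i=5 t=7 v=4: → [0,12); WM=1
i=6 t=5 v=7: → [0,12); WM=1
i=7 t=8 v=1: → [0,13); WM=5
i=8 t=2 v=8: → [0,13); WM=5
i=9 t=7 v=8: → [0,13); WM=5
i=10 t=8 v=2: → [0,13); WM=5
i=11 t=21 v=4: → [21,26); WM=18
i=12 t=22 v=3: → [21,27); WM=18
i=13 t=26 v=4: → [21,31); WM=18
i=14 t=28 v=2: → [21,33); WM=18
i=15 t=28 v=7: → [21,33); WM=25
i=16 t=24 v=9: → [21,33); WM=25
i=17 t=11 v=6: DROP (t<25-4); WM=25

17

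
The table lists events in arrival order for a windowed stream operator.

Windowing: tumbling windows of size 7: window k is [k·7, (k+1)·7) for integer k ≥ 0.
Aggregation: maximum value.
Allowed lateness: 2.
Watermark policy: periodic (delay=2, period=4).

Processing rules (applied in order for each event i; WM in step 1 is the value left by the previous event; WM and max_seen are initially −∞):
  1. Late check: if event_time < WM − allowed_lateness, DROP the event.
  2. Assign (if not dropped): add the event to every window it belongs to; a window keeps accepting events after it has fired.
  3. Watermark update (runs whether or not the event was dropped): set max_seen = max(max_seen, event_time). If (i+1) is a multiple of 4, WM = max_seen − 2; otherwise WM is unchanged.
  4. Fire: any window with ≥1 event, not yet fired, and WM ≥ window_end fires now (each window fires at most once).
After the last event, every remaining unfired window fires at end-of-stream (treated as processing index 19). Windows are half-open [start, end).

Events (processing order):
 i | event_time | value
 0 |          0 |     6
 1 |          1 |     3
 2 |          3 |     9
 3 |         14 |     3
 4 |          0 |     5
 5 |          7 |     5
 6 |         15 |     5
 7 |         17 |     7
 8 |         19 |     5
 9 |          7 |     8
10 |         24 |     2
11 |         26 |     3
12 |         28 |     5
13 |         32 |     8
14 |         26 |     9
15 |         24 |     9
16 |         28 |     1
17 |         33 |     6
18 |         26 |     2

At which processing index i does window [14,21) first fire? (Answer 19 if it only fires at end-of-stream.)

i=0 t=0 v=6: → [0,7); WM=−∞
i=1 t=1 v=3: → [0,7); WM=−∞
i=2 t=3 v=9: → [0,7); WM=−∞
i=3 t=14 v=3: → [14,21); WM=12; [0,7) fires=9
i=4 t=0 v=5: DROP (t<12-2); WM=12
i=5 t=7 v=5: DROP (t<12-2); WM=12
i=6 t=15 v=5: → [14,21); WM=12
i=7 t=17 v=7: → [14,21); WM=15
i=8 t=19 v=5: → [14,21); WM=15
i=9 t=7 v=8: DROP (t<15-2); WM=15
i=10 t=24 v=2: → [21,28); WM=15
i=11 t=26 v=3: → [21,28); WM=24; [14,21) fires=7
i=12 t=28 v=5: → [28,35); WM=24
i=13 t=32 v=8: → [28,35); WM=24
i=14 t=26 v=9: → [21,28); WM=24
i=15 t=24 v=9: → [21,28); WM=30; [21,28) fires=9
i=16 t=28 v=1: → [28,35); WM=30
i=17 t=33 v=6: → [28,35); WM=30
i=18 t=26 v=2: DROP (t<30-2); WM=30

11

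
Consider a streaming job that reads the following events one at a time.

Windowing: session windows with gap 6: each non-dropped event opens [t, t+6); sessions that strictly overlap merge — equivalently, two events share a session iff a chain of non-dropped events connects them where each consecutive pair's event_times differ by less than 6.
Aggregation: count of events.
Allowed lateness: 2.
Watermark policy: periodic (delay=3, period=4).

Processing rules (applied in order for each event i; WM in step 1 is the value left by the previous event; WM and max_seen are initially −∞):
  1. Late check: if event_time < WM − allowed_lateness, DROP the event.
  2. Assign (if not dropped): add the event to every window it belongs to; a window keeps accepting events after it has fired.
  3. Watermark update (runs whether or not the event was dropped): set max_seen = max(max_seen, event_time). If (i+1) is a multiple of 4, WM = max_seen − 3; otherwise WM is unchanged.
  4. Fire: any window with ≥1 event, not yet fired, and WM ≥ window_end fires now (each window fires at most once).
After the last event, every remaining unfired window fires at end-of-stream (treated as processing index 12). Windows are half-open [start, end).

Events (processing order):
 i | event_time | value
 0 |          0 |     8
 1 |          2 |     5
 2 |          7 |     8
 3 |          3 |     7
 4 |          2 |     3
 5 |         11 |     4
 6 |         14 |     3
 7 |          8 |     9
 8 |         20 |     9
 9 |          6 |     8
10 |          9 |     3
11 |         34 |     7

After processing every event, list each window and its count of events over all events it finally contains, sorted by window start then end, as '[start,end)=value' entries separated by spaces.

i=0 t=0 v=8: → [0,6); WM=−∞
i=1 t=2 v=5: → [0,8); WM=−∞
i=2 t=7 v=8: → [0,13); WM=−∞
i=3 t=3 v=7: → [0,13); WM=4
i=4 t=2 v=3: → [0,13); WM=4
i=5 t=11 v=4: → [0,17); WM=4
i=6 t=14 v=3: → [0,20); WM=4
i=7 t=8 v=9: → [0,20); WM=11
i=8 t=20 v=9: → [20,26); WM=11
i=9 t=6 v=8: DROP (t<11-2); WM=11
i=10 t=9 v=3: → [0,20); WM=11
i=11 t=34 v=7: → [34,40); WM=31

[0,20)=9 [20,26)=1 [34,40)=1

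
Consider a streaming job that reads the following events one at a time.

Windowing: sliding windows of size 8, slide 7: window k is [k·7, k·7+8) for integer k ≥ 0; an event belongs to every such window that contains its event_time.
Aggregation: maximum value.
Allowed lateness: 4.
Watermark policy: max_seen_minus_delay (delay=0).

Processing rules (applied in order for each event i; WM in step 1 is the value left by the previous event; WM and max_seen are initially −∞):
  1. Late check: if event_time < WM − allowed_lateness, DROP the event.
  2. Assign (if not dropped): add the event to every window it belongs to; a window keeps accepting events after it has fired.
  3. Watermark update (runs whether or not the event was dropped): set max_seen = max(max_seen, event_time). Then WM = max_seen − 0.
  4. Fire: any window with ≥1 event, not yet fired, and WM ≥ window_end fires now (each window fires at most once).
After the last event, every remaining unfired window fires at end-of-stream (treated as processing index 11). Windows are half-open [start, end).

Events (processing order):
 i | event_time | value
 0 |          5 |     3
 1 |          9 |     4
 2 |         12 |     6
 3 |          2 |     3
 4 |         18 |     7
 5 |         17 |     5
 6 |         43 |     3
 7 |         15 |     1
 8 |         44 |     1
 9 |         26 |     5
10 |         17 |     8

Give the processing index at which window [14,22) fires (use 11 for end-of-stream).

i=0 t=5 v=3: → [0,8); WM=5
i=1 t=9 v=4: → [7,15); WM=9; [0,8) fires=3
i=2 t=12 v=6: → [7,15); WM=12
i=3 t=2 v=3: DROP (t<12-4); WM=12
i=4 t=18 v=7: → [14,22); WM=18; [7,15) fires=6
i=5 t=17 v=5: → [14,22); WM=18
i=6 t=43 v=3: → [42,50); WM=43; [14,22) fires=7
i=7 t=15 v=1: DROP (t<43-4); WM=43
i=8 t=44 v=1: → [42,50); WM=44
i=9 t=26 v=5: DROP (t<44-4); WM=44
i=10 t=17 v=8: DROP (t<44-4); WM=44

6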